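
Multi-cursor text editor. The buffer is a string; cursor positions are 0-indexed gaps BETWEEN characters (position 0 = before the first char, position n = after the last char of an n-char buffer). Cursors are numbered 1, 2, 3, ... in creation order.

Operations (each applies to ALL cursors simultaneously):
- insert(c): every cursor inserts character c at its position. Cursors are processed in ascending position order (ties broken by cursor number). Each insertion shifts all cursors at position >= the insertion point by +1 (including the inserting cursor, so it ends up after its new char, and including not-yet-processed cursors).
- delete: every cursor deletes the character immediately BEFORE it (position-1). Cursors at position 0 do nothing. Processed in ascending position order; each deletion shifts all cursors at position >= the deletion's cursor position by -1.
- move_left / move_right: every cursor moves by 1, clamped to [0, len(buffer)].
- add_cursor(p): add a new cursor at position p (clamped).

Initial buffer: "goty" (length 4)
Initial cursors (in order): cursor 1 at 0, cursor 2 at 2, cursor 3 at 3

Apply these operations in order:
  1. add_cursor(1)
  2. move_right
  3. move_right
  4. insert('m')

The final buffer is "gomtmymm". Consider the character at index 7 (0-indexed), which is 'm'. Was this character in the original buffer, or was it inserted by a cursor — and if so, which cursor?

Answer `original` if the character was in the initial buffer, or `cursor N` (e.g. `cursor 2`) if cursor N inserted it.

After op 1 (add_cursor(1)): buffer="goty" (len 4), cursors c1@0 c4@1 c2@2 c3@3, authorship ....
After op 2 (move_right): buffer="goty" (len 4), cursors c1@1 c4@2 c2@3 c3@4, authorship ....
After op 3 (move_right): buffer="goty" (len 4), cursors c1@2 c4@3 c2@4 c3@4, authorship ....
After op 4 (insert('m')): buffer="gomtmymm" (len 8), cursors c1@3 c4@5 c2@8 c3@8, authorship ..1.4.23
Authorship (.=original, N=cursor N): . . 1 . 4 . 2 3
Index 7: author = 3

Answer: cursor 3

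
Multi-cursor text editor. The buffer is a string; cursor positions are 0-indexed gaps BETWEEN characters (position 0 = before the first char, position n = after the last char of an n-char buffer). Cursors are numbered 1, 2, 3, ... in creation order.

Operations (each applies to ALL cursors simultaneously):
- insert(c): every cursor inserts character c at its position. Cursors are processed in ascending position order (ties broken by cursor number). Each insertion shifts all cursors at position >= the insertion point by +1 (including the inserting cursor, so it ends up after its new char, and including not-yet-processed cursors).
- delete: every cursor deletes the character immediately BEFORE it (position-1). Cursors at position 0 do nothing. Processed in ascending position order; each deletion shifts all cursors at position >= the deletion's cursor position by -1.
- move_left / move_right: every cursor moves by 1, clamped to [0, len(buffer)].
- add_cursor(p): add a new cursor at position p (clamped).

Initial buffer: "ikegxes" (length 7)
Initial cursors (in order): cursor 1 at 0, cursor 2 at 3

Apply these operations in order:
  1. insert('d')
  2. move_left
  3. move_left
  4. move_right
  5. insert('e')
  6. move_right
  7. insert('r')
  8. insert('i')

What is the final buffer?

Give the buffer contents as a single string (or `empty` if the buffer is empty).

After op 1 (insert('d')): buffer="dikedgxes" (len 9), cursors c1@1 c2@5, authorship 1...2....
After op 2 (move_left): buffer="dikedgxes" (len 9), cursors c1@0 c2@4, authorship 1...2....
After op 3 (move_left): buffer="dikedgxes" (len 9), cursors c1@0 c2@3, authorship 1...2....
After op 4 (move_right): buffer="dikedgxes" (len 9), cursors c1@1 c2@4, authorship 1...2....
After op 5 (insert('e')): buffer="deikeedgxes" (len 11), cursors c1@2 c2@6, authorship 11...22....
After op 6 (move_right): buffer="deikeedgxes" (len 11), cursors c1@3 c2@7, authorship 11...22....
After op 7 (insert('r')): buffer="deirkeedrgxes" (len 13), cursors c1@4 c2@9, authorship 11.1..222....
After op 8 (insert('i')): buffer="deirikeedrigxes" (len 15), cursors c1@5 c2@11, authorship 11.11..2222....

Answer: deirikeedrigxes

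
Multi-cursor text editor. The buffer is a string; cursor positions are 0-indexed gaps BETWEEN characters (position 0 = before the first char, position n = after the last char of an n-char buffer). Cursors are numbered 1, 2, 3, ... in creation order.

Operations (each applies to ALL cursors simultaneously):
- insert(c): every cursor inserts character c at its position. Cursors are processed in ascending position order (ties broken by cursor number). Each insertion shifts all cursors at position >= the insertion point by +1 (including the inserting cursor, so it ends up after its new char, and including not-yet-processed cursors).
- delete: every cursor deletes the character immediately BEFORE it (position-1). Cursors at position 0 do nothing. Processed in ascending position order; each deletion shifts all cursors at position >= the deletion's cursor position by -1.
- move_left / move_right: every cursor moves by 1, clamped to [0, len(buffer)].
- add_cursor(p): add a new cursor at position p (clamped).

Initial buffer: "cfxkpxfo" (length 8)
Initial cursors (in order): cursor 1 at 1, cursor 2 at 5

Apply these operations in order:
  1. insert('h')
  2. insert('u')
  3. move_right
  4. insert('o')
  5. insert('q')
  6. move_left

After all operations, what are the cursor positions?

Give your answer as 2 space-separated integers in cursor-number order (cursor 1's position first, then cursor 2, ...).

After op 1 (insert('h')): buffer="chfxkphxfo" (len 10), cursors c1@2 c2@7, authorship .1....2...
After op 2 (insert('u')): buffer="chufxkphuxfo" (len 12), cursors c1@3 c2@9, authorship .11....22...
After op 3 (move_right): buffer="chufxkphuxfo" (len 12), cursors c1@4 c2@10, authorship .11....22...
After op 4 (insert('o')): buffer="chufoxkphuxofo" (len 14), cursors c1@5 c2@12, authorship .11.1...22.2..
After op 5 (insert('q')): buffer="chufoqxkphuxoqfo" (len 16), cursors c1@6 c2@14, authorship .11.11...22.22..
After op 6 (move_left): buffer="chufoqxkphuxoqfo" (len 16), cursors c1@5 c2@13, authorship .11.11...22.22..

Answer: 5 13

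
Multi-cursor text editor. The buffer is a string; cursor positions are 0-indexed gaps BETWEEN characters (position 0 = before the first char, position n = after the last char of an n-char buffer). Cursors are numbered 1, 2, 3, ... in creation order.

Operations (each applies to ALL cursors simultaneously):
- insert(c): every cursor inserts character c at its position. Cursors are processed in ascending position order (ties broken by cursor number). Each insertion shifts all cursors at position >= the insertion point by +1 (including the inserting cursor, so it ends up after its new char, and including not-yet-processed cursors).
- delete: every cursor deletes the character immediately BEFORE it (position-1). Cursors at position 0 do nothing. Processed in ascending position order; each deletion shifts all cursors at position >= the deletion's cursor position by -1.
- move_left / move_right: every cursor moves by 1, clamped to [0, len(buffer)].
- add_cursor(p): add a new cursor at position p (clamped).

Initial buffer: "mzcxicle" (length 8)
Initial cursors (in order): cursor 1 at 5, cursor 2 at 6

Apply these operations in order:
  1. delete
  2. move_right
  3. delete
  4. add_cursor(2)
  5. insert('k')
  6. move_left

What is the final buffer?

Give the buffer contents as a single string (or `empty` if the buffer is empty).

Answer: mzkckke

Derivation:
After op 1 (delete): buffer="mzcxle" (len 6), cursors c1@4 c2@4, authorship ......
After op 2 (move_right): buffer="mzcxle" (len 6), cursors c1@5 c2@5, authorship ......
After op 3 (delete): buffer="mzce" (len 4), cursors c1@3 c2@3, authorship ....
After op 4 (add_cursor(2)): buffer="mzce" (len 4), cursors c3@2 c1@3 c2@3, authorship ....
After op 5 (insert('k')): buffer="mzkckke" (len 7), cursors c3@3 c1@6 c2@6, authorship ..3.12.
After op 6 (move_left): buffer="mzkckke" (len 7), cursors c3@2 c1@5 c2@5, authorship ..3.12.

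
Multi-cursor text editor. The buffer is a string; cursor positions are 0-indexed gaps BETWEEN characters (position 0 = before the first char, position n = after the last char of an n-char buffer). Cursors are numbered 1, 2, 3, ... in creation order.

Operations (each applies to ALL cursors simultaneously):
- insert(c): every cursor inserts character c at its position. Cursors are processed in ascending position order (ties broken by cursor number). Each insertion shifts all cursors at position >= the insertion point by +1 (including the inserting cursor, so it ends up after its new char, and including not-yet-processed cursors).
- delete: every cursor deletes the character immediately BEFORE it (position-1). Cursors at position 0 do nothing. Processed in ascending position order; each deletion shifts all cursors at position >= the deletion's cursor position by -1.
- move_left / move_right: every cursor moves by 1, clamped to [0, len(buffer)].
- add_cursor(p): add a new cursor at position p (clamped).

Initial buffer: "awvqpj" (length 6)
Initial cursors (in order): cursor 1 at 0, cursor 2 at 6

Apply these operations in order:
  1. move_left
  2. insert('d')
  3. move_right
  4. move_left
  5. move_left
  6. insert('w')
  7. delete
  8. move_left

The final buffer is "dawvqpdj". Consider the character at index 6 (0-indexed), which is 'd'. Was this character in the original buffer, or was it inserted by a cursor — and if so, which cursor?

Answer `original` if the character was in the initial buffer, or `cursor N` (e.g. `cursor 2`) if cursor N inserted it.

Answer: cursor 2

Derivation:
After op 1 (move_left): buffer="awvqpj" (len 6), cursors c1@0 c2@5, authorship ......
After op 2 (insert('d')): buffer="dawvqpdj" (len 8), cursors c1@1 c2@7, authorship 1.....2.
After op 3 (move_right): buffer="dawvqpdj" (len 8), cursors c1@2 c2@8, authorship 1.....2.
After op 4 (move_left): buffer="dawvqpdj" (len 8), cursors c1@1 c2@7, authorship 1.....2.
After op 5 (move_left): buffer="dawvqpdj" (len 8), cursors c1@0 c2@6, authorship 1.....2.
After op 6 (insert('w')): buffer="wdawvqpwdj" (len 10), cursors c1@1 c2@8, authorship 11.....22.
After op 7 (delete): buffer="dawvqpdj" (len 8), cursors c1@0 c2@6, authorship 1.....2.
After op 8 (move_left): buffer="dawvqpdj" (len 8), cursors c1@0 c2@5, authorship 1.....2.
Authorship (.=original, N=cursor N): 1 . . . . . 2 .
Index 6: author = 2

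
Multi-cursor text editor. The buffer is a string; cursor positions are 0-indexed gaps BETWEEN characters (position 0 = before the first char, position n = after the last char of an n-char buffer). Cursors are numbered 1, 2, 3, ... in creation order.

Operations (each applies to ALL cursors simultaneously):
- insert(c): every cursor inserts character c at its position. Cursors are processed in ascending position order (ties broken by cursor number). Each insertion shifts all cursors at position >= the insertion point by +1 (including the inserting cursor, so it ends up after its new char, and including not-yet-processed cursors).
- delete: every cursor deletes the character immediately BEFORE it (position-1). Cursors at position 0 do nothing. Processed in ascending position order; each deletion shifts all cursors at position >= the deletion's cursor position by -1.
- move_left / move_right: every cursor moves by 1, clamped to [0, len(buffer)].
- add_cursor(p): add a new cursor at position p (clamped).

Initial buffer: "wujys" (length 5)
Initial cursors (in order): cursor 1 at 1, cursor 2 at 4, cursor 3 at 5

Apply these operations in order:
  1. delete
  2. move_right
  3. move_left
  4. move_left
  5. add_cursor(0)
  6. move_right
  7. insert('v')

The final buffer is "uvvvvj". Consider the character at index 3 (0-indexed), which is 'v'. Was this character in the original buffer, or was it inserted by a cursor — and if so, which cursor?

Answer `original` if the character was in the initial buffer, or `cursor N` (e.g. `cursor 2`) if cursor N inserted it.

Answer: cursor 3

Derivation:
After op 1 (delete): buffer="uj" (len 2), cursors c1@0 c2@2 c3@2, authorship ..
After op 2 (move_right): buffer="uj" (len 2), cursors c1@1 c2@2 c3@2, authorship ..
After op 3 (move_left): buffer="uj" (len 2), cursors c1@0 c2@1 c3@1, authorship ..
After op 4 (move_left): buffer="uj" (len 2), cursors c1@0 c2@0 c3@0, authorship ..
After op 5 (add_cursor(0)): buffer="uj" (len 2), cursors c1@0 c2@0 c3@0 c4@0, authorship ..
After op 6 (move_right): buffer="uj" (len 2), cursors c1@1 c2@1 c3@1 c4@1, authorship ..
After op 7 (insert('v')): buffer="uvvvvj" (len 6), cursors c1@5 c2@5 c3@5 c4@5, authorship .1234.
Authorship (.=original, N=cursor N): . 1 2 3 4 .
Index 3: author = 3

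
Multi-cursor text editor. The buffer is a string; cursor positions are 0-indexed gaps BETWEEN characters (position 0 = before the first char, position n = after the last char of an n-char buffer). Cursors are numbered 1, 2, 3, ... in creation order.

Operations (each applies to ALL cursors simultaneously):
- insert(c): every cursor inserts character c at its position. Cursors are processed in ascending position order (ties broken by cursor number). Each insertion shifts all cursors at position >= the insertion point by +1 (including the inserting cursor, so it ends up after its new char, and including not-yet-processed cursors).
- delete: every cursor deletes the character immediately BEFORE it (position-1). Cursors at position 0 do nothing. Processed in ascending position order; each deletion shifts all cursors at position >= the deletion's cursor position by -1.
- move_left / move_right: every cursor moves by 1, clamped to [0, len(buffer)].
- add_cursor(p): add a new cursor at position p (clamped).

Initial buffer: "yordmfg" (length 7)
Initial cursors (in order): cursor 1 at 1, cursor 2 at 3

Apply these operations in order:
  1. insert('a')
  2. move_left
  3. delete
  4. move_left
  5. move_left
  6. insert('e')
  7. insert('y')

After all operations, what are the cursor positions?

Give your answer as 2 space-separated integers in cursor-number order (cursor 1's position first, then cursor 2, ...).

After op 1 (insert('a')): buffer="yaoradmfg" (len 9), cursors c1@2 c2@5, authorship .1..2....
After op 2 (move_left): buffer="yaoradmfg" (len 9), cursors c1@1 c2@4, authorship .1..2....
After op 3 (delete): buffer="aoadmfg" (len 7), cursors c1@0 c2@2, authorship 1.2....
After op 4 (move_left): buffer="aoadmfg" (len 7), cursors c1@0 c2@1, authorship 1.2....
After op 5 (move_left): buffer="aoadmfg" (len 7), cursors c1@0 c2@0, authorship 1.2....
After op 6 (insert('e')): buffer="eeaoadmfg" (len 9), cursors c1@2 c2@2, authorship 121.2....
After op 7 (insert('y')): buffer="eeyyaoadmfg" (len 11), cursors c1@4 c2@4, authorship 12121.2....

Answer: 4 4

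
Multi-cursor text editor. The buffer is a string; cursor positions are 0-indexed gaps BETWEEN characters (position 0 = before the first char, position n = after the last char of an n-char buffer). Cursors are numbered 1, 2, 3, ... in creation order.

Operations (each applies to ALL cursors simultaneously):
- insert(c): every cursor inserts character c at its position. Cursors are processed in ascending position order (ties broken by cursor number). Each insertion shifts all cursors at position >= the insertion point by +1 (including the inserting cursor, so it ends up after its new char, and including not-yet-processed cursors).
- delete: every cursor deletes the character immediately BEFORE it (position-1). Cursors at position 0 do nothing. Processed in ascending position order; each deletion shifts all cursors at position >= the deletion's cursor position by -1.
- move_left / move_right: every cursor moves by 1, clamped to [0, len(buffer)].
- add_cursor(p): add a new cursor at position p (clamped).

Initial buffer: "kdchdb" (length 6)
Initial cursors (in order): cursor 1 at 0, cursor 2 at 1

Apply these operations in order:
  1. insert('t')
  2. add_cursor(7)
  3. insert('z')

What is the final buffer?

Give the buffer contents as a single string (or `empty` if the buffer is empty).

After op 1 (insert('t')): buffer="tktdchdb" (len 8), cursors c1@1 c2@3, authorship 1.2.....
After op 2 (add_cursor(7)): buffer="tktdchdb" (len 8), cursors c1@1 c2@3 c3@7, authorship 1.2.....
After op 3 (insert('z')): buffer="tzktzdchdzb" (len 11), cursors c1@2 c2@5 c3@10, authorship 11.22....3.

Answer: tzktzdchdzb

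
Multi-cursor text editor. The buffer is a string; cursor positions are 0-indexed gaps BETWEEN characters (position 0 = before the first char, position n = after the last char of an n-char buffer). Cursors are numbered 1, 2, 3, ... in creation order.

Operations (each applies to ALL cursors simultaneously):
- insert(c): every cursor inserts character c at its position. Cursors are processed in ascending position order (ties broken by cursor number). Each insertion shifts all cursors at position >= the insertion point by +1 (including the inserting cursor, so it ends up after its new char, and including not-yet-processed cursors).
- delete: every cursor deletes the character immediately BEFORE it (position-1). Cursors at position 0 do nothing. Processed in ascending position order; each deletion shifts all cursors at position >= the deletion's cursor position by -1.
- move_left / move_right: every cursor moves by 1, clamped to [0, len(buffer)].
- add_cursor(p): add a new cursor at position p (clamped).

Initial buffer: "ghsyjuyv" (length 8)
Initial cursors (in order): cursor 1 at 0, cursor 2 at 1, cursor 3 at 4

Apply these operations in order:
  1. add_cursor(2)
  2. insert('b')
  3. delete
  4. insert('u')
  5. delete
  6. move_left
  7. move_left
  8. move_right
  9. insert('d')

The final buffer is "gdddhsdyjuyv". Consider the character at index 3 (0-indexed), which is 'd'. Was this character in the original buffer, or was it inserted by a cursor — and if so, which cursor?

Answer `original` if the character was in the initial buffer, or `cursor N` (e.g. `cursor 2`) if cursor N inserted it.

After op 1 (add_cursor(2)): buffer="ghsyjuyv" (len 8), cursors c1@0 c2@1 c4@2 c3@4, authorship ........
After op 2 (insert('b')): buffer="bgbhbsybjuyv" (len 12), cursors c1@1 c2@3 c4@5 c3@8, authorship 1.2.4..3....
After op 3 (delete): buffer="ghsyjuyv" (len 8), cursors c1@0 c2@1 c4@2 c3@4, authorship ........
After op 4 (insert('u')): buffer="uguhusyujuyv" (len 12), cursors c1@1 c2@3 c4@5 c3@8, authorship 1.2.4..3....
After op 5 (delete): buffer="ghsyjuyv" (len 8), cursors c1@0 c2@1 c4@2 c3@4, authorship ........
After op 6 (move_left): buffer="ghsyjuyv" (len 8), cursors c1@0 c2@0 c4@1 c3@3, authorship ........
After op 7 (move_left): buffer="ghsyjuyv" (len 8), cursors c1@0 c2@0 c4@0 c3@2, authorship ........
After op 8 (move_right): buffer="ghsyjuyv" (len 8), cursors c1@1 c2@1 c4@1 c3@3, authorship ........
After op 9 (insert('d')): buffer="gdddhsdyjuyv" (len 12), cursors c1@4 c2@4 c4@4 c3@7, authorship .124..3.....
Authorship (.=original, N=cursor N): . 1 2 4 . . 3 . . . . .
Index 3: author = 4

Answer: cursor 4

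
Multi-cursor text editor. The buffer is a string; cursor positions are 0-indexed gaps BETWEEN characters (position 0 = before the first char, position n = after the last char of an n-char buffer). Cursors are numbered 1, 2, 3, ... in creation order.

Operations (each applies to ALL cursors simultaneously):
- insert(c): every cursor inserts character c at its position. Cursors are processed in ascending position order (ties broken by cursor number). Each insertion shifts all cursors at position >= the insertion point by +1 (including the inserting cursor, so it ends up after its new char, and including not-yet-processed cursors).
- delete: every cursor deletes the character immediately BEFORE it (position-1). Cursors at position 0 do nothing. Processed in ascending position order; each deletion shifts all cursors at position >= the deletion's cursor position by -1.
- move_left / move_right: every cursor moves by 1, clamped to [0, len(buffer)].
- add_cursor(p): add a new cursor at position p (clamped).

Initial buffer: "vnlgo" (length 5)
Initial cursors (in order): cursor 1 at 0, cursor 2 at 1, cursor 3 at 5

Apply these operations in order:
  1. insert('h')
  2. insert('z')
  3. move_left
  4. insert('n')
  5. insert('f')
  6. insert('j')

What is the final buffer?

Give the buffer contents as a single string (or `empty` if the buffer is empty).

After op 1 (insert('h')): buffer="hvhnlgoh" (len 8), cursors c1@1 c2@3 c3@8, authorship 1.2....3
After op 2 (insert('z')): buffer="hzvhznlgohz" (len 11), cursors c1@2 c2@5 c3@11, authorship 11.22....33
After op 3 (move_left): buffer="hzvhznlgohz" (len 11), cursors c1@1 c2@4 c3@10, authorship 11.22....33
After op 4 (insert('n')): buffer="hnzvhnznlgohnz" (len 14), cursors c1@2 c2@6 c3@13, authorship 111.222....333
After op 5 (insert('f')): buffer="hnfzvhnfznlgohnfz" (len 17), cursors c1@3 c2@8 c3@16, authorship 1111.2222....3333
After op 6 (insert('j')): buffer="hnfjzvhnfjznlgohnfjz" (len 20), cursors c1@4 c2@10 c3@19, authorship 11111.22222....33333

Answer: hnfjzvhnfjznlgohnfjz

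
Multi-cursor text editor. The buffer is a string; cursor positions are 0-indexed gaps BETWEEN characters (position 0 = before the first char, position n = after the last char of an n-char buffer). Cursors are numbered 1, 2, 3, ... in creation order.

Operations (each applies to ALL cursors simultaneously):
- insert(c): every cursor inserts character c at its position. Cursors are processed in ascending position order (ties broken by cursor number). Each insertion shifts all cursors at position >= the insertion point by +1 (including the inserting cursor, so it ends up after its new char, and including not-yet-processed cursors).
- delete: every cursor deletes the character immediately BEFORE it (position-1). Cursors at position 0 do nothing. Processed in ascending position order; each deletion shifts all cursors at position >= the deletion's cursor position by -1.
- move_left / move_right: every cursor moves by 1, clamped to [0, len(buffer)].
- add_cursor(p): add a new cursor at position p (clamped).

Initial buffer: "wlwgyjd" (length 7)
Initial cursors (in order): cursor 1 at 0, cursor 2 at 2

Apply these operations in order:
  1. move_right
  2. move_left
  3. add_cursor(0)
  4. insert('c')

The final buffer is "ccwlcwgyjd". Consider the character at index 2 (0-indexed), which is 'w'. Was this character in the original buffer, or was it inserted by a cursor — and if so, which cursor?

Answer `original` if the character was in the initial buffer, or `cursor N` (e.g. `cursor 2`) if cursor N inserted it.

After op 1 (move_right): buffer="wlwgyjd" (len 7), cursors c1@1 c2@3, authorship .......
After op 2 (move_left): buffer="wlwgyjd" (len 7), cursors c1@0 c2@2, authorship .......
After op 3 (add_cursor(0)): buffer="wlwgyjd" (len 7), cursors c1@0 c3@0 c2@2, authorship .......
After op 4 (insert('c')): buffer="ccwlcwgyjd" (len 10), cursors c1@2 c3@2 c2@5, authorship 13..2.....
Authorship (.=original, N=cursor N): 1 3 . . 2 . . . . .
Index 2: author = original

Answer: original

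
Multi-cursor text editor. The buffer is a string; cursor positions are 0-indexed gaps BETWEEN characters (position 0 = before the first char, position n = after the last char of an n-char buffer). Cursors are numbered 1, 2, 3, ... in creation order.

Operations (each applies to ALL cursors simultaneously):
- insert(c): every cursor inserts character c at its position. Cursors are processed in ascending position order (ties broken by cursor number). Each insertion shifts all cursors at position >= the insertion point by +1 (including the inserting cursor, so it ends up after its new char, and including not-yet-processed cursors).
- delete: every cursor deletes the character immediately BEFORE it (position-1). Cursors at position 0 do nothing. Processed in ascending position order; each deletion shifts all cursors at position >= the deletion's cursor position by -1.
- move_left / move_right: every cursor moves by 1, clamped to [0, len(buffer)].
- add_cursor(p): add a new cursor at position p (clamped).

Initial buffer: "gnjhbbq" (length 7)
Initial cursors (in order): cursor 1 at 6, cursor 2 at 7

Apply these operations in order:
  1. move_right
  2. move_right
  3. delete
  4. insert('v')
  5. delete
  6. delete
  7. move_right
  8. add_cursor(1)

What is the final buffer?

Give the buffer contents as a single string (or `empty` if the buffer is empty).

After op 1 (move_right): buffer="gnjhbbq" (len 7), cursors c1@7 c2@7, authorship .......
After op 2 (move_right): buffer="gnjhbbq" (len 7), cursors c1@7 c2@7, authorship .......
After op 3 (delete): buffer="gnjhb" (len 5), cursors c1@5 c2@5, authorship .....
After op 4 (insert('v')): buffer="gnjhbvv" (len 7), cursors c1@7 c2@7, authorship .....12
After op 5 (delete): buffer="gnjhb" (len 5), cursors c1@5 c2@5, authorship .....
After op 6 (delete): buffer="gnj" (len 3), cursors c1@3 c2@3, authorship ...
After op 7 (move_right): buffer="gnj" (len 3), cursors c1@3 c2@3, authorship ...
After op 8 (add_cursor(1)): buffer="gnj" (len 3), cursors c3@1 c1@3 c2@3, authorship ...

Answer: gnj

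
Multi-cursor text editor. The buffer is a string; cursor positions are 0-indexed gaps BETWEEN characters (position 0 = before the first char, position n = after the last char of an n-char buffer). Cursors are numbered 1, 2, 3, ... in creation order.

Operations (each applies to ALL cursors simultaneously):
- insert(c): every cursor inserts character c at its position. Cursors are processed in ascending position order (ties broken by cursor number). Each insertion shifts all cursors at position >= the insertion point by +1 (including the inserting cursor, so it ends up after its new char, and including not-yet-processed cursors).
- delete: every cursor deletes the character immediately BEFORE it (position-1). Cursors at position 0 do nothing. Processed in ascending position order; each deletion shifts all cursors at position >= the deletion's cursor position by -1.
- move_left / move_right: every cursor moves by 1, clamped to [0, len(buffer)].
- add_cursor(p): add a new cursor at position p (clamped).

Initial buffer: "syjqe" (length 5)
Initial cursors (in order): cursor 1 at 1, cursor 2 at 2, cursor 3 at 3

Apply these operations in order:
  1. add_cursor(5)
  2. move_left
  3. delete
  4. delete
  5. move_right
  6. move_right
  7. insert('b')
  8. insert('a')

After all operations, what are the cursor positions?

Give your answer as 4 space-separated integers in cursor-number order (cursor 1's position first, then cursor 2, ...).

After op 1 (add_cursor(5)): buffer="syjqe" (len 5), cursors c1@1 c2@2 c3@3 c4@5, authorship .....
After op 2 (move_left): buffer="syjqe" (len 5), cursors c1@0 c2@1 c3@2 c4@4, authorship .....
After op 3 (delete): buffer="je" (len 2), cursors c1@0 c2@0 c3@0 c4@1, authorship ..
After op 4 (delete): buffer="e" (len 1), cursors c1@0 c2@0 c3@0 c4@0, authorship .
After op 5 (move_right): buffer="e" (len 1), cursors c1@1 c2@1 c3@1 c4@1, authorship .
After op 6 (move_right): buffer="e" (len 1), cursors c1@1 c2@1 c3@1 c4@1, authorship .
After op 7 (insert('b')): buffer="ebbbb" (len 5), cursors c1@5 c2@5 c3@5 c4@5, authorship .1234
After op 8 (insert('a')): buffer="ebbbbaaaa" (len 9), cursors c1@9 c2@9 c3@9 c4@9, authorship .12341234

Answer: 9 9 9 9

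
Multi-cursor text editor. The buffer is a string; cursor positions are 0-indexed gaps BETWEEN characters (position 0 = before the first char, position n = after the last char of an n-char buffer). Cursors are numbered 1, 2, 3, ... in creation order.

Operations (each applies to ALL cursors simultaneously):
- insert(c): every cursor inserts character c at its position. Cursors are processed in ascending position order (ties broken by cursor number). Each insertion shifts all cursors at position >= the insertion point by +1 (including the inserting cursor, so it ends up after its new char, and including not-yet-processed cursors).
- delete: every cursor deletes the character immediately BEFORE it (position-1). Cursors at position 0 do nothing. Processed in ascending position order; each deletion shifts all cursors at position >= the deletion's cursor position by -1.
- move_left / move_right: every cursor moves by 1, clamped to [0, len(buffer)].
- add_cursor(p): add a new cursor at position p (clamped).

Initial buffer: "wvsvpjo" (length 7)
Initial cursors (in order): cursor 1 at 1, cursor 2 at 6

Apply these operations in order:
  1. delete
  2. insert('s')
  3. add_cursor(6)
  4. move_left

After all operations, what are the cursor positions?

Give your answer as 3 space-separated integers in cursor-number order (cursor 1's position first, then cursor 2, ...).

After op 1 (delete): buffer="vsvpo" (len 5), cursors c1@0 c2@4, authorship .....
After op 2 (insert('s')): buffer="svsvpso" (len 7), cursors c1@1 c2@6, authorship 1....2.
After op 3 (add_cursor(6)): buffer="svsvpso" (len 7), cursors c1@1 c2@6 c3@6, authorship 1....2.
After op 4 (move_left): buffer="svsvpso" (len 7), cursors c1@0 c2@5 c3@5, authorship 1....2.

Answer: 0 5 5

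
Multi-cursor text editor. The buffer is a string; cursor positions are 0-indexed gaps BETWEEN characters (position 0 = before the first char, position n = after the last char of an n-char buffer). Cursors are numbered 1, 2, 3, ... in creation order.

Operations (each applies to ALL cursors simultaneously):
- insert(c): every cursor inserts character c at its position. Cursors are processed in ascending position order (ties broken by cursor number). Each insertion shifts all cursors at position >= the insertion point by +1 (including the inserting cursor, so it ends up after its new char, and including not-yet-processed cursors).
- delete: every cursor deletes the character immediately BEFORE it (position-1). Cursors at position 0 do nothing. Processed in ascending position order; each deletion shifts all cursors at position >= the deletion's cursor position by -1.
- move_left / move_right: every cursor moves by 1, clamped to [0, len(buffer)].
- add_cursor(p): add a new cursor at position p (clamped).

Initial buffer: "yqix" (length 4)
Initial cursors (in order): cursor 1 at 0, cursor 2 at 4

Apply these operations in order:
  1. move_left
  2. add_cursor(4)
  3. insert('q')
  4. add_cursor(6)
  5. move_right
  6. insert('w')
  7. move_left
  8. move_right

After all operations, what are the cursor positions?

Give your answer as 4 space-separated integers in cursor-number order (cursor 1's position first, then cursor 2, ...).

Answer: 3 8 11 11

Derivation:
After op 1 (move_left): buffer="yqix" (len 4), cursors c1@0 c2@3, authorship ....
After op 2 (add_cursor(4)): buffer="yqix" (len 4), cursors c1@0 c2@3 c3@4, authorship ....
After op 3 (insert('q')): buffer="qyqiqxq" (len 7), cursors c1@1 c2@5 c3@7, authorship 1...2.3
After op 4 (add_cursor(6)): buffer="qyqiqxq" (len 7), cursors c1@1 c2@5 c4@6 c3@7, authorship 1...2.3
After op 5 (move_right): buffer="qyqiqxq" (len 7), cursors c1@2 c2@6 c3@7 c4@7, authorship 1...2.3
After op 6 (insert('w')): buffer="qywqiqxwqww" (len 11), cursors c1@3 c2@8 c3@11 c4@11, authorship 1.1..2.2334
After op 7 (move_left): buffer="qywqiqxwqww" (len 11), cursors c1@2 c2@7 c3@10 c4@10, authorship 1.1..2.2334
After op 8 (move_right): buffer="qywqiqxwqww" (len 11), cursors c1@3 c2@8 c3@11 c4@11, authorship 1.1..2.2334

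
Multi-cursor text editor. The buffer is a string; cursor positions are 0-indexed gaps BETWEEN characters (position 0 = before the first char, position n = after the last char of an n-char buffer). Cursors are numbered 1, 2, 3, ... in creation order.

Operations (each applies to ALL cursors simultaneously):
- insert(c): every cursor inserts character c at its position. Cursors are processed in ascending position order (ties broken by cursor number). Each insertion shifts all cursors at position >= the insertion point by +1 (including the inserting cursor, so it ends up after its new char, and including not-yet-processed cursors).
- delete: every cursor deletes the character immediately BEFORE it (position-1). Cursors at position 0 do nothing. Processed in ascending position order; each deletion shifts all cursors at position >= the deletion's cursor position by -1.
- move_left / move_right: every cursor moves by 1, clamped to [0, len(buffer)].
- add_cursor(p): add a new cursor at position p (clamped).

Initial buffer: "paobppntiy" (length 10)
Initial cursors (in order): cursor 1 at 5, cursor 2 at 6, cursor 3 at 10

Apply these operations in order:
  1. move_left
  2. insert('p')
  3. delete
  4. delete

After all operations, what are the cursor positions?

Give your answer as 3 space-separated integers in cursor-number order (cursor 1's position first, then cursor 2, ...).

After op 1 (move_left): buffer="paobppntiy" (len 10), cursors c1@4 c2@5 c3@9, authorship ..........
After op 2 (insert('p')): buffer="paobppppntipy" (len 13), cursors c1@5 c2@7 c3@12, authorship ....1.2....3.
After op 3 (delete): buffer="paobppntiy" (len 10), cursors c1@4 c2@5 c3@9, authorship ..........
After op 4 (delete): buffer="paopnty" (len 7), cursors c1@3 c2@3 c3@6, authorship .......

Answer: 3 3 6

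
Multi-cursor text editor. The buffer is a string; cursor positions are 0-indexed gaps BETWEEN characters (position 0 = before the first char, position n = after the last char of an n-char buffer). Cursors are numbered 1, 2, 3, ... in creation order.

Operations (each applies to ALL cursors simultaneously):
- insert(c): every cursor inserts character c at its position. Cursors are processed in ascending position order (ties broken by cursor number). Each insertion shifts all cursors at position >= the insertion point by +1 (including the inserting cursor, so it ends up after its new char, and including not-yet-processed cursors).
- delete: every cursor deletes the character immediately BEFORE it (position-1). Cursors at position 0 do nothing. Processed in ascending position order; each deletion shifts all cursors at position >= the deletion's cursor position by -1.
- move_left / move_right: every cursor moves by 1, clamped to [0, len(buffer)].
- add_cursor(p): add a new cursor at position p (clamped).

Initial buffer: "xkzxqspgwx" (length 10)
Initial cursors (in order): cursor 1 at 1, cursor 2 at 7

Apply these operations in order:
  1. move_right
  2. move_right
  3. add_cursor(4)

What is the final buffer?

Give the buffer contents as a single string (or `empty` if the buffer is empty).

Answer: xkzxqspgwx

Derivation:
After op 1 (move_right): buffer="xkzxqspgwx" (len 10), cursors c1@2 c2@8, authorship ..........
After op 2 (move_right): buffer="xkzxqspgwx" (len 10), cursors c1@3 c2@9, authorship ..........
After op 3 (add_cursor(4)): buffer="xkzxqspgwx" (len 10), cursors c1@3 c3@4 c2@9, authorship ..........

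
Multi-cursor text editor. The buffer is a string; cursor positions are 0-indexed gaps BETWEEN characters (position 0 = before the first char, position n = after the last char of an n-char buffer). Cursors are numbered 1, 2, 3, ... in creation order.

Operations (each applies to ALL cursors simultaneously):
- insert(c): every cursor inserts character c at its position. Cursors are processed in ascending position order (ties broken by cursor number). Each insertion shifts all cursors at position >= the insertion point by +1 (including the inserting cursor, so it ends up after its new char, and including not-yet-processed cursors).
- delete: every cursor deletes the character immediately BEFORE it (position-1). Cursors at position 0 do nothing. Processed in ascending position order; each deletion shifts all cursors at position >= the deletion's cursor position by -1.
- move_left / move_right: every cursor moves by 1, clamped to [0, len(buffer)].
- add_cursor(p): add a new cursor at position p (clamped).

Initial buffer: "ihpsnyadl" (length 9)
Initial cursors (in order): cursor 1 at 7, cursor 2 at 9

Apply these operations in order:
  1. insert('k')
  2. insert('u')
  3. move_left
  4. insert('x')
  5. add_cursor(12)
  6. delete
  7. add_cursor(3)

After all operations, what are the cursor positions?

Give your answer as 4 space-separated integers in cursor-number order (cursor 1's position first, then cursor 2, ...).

After op 1 (insert('k')): buffer="ihpsnyakdlk" (len 11), cursors c1@8 c2@11, authorship .......1..2
After op 2 (insert('u')): buffer="ihpsnyakudlku" (len 13), cursors c1@9 c2@13, authorship .......11..22
After op 3 (move_left): buffer="ihpsnyakudlku" (len 13), cursors c1@8 c2@12, authorship .......11..22
After op 4 (insert('x')): buffer="ihpsnyakxudlkxu" (len 15), cursors c1@9 c2@14, authorship .......111..222
After op 5 (add_cursor(12)): buffer="ihpsnyakxudlkxu" (len 15), cursors c1@9 c3@12 c2@14, authorship .......111..222
After op 6 (delete): buffer="ihpsnyakudku" (len 12), cursors c1@8 c3@10 c2@11, authorship .......11.22
After op 7 (add_cursor(3)): buffer="ihpsnyakudku" (len 12), cursors c4@3 c1@8 c3@10 c2@11, authorship .......11.22

Answer: 8 11 10 3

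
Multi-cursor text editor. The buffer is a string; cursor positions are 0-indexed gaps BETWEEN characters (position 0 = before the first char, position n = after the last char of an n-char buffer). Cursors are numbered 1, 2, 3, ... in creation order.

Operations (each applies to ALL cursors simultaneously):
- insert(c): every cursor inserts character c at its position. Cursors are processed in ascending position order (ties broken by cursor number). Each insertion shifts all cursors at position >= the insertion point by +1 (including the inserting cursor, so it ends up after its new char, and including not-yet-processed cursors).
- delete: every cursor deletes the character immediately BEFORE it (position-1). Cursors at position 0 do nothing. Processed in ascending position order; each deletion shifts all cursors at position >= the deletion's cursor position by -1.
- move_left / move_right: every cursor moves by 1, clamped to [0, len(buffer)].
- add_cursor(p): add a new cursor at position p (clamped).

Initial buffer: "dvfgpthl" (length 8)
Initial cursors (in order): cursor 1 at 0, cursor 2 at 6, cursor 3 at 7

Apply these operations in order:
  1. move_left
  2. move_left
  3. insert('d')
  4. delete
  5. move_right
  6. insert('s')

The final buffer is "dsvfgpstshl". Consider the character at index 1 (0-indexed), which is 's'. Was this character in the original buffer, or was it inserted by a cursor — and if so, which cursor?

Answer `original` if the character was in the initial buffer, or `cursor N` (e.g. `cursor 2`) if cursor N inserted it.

Answer: cursor 1

Derivation:
After op 1 (move_left): buffer="dvfgpthl" (len 8), cursors c1@0 c2@5 c3@6, authorship ........
After op 2 (move_left): buffer="dvfgpthl" (len 8), cursors c1@0 c2@4 c3@5, authorship ........
After op 3 (insert('d')): buffer="ddvfgdpdthl" (len 11), cursors c1@1 c2@6 c3@8, authorship 1....2.3...
After op 4 (delete): buffer="dvfgpthl" (len 8), cursors c1@0 c2@4 c3@5, authorship ........
After op 5 (move_right): buffer="dvfgpthl" (len 8), cursors c1@1 c2@5 c3@6, authorship ........
After op 6 (insert('s')): buffer="dsvfgpstshl" (len 11), cursors c1@2 c2@7 c3@9, authorship .1....2.3..
Authorship (.=original, N=cursor N): . 1 . . . . 2 . 3 . .
Index 1: author = 1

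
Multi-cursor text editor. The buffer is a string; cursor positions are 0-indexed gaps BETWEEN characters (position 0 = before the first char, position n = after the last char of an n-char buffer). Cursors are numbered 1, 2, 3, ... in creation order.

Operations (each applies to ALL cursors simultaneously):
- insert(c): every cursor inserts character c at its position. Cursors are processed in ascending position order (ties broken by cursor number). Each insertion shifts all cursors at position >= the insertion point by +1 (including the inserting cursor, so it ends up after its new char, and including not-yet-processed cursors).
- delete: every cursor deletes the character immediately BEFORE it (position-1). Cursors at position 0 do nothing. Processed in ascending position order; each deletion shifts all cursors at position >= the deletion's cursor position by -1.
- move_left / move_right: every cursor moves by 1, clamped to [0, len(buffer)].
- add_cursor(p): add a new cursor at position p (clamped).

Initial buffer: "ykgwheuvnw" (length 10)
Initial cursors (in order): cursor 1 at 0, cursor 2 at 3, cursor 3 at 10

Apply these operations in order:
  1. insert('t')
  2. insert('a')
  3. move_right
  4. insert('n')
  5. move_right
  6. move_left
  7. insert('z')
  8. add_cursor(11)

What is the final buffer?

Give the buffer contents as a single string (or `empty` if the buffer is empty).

After op 1 (insert('t')): buffer="tykgtwheuvnwt" (len 13), cursors c1@1 c2@5 c3@13, authorship 1...2.......3
After op 2 (insert('a')): buffer="taykgtawheuvnwta" (len 16), cursors c1@2 c2@7 c3@16, authorship 11...22.......33
After op 3 (move_right): buffer="taykgtawheuvnwta" (len 16), cursors c1@3 c2@8 c3@16, authorship 11...22.......33
After op 4 (insert('n')): buffer="taynkgtawnheuvnwtan" (len 19), cursors c1@4 c2@10 c3@19, authorship 11.1..22.2......333
After op 5 (move_right): buffer="taynkgtawnheuvnwtan" (len 19), cursors c1@5 c2@11 c3@19, authorship 11.1..22.2......333
After op 6 (move_left): buffer="taynkgtawnheuvnwtan" (len 19), cursors c1@4 c2@10 c3@18, authorship 11.1..22.2......333
After op 7 (insert('z')): buffer="taynzkgtawnzheuvnwtazn" (len 22), cursors c1@5 c2@12 c3@21, authorship 11.11..22.22......3333
After op 8 (add_cursor(11)): buffer="taynzkgtawnzheuvnwtazn" (len 22), cursors c1@5 c4@11 c2@12 c3@21, authorship 11.11..22.22......3333

Answer: taynzkgtawnzheuvnwtazn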